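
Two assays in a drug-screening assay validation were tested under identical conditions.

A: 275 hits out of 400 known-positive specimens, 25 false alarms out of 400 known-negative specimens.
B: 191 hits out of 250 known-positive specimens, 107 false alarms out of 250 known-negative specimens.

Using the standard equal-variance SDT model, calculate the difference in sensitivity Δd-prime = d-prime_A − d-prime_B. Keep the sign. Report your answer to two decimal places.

A: z(0.6875) = 0.489, z(0.0625) = -1.534, d' = 2.023
B: z(0.7640) = 0.719, z(0.4280) = -0.181, d' = 0.900
Δd' = d'_A − d'_B = 2.023 − 0.900 = 1.123
A has the higher sensitivity.

Δd-prime = 1.12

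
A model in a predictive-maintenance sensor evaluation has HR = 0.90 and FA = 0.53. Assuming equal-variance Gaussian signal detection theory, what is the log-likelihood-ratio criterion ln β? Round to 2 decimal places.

Φ⁻¹(H) = Φ⁻¹(0.90) = 1.282
Φ⁻¹(FA) = Φ⁻¹(0.53) = 0.075
ln β = −½·[z(H)² − z(FA)²] = −0.5 × (1.644 − 0.006) = -0.819

ln β = -0.82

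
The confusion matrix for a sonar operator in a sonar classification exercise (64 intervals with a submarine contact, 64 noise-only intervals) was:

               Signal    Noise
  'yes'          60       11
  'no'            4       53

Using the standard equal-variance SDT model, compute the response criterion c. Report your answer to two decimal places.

c = -0.29

H = 60/64 = 0.9375
FA = 11/64 = 0.1719
z(H) = z(0.9375) = 1.534
z(FA) = z(0.1719) = -0.947
c = −½·[z(H) + z(FA)] = −0.5 × (1.534 + (-0.947)) = -0.2935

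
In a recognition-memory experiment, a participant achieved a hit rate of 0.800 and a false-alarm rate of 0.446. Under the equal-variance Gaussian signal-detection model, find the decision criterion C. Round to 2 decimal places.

Φ⁻¹(H) = 0.8416
Φ⁻¹(FA) = -0.1358
c = −½·[z(H) + z(FA)] = −0.5 × (0.8416 + (-0.1358)) = -0.3529
c < 0: the participant has a liberal response bias.

C = -0.35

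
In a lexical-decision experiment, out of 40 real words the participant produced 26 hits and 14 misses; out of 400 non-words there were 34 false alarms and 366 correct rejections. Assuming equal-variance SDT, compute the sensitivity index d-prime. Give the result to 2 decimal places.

d-prime = 1.76

H = 26/40 = 0.6500
FA = 34/400 = 0.0850
z(H) = 0.385
z(FA) = -1.372
d' = z(H) − z(FA) = 0.385 − (-1.372) = 1.757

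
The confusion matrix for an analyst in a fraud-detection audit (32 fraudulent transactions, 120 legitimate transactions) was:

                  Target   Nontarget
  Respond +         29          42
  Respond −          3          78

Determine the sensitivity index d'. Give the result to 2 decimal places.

H = 29/32 = 0.9062
FA = 42/120 = 0.3500
z(0.9062) = 1.3177, z(0.3500) = -0.3853
d' = z(H) − z(FA) = 1.3177 − (-0.3853) = 1.7030

d' = 1.70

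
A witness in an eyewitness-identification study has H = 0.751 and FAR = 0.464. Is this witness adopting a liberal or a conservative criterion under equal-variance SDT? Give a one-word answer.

z(H) = 0.678, z(FA) = -0.090
c = −½·(z(H) + z(FA)) = -0.294
c < 0 → liberal criterion (biased toward responding “yes”).

liberal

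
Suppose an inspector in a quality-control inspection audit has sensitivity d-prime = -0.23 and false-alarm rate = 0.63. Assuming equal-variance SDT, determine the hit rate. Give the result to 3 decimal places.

hit rate = 0.541

z(false-alarm rate) = z(0.63) = 0.3319
z(H) = z(FA) + d' = 0.3319 + (-0.23) = 0.1019
hit rate = Φ(0.1019) = 0.5406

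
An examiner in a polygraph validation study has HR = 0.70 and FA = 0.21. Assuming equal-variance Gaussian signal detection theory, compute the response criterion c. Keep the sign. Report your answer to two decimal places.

c = 0.14

Φ⁻¹(0.70) = 0.524, Φ⁻¹(0.21) = -0.806
c = −½·[z(H) + z(FA)] = −0.5 × (0.524 + (-0.806)) = 0.141
c > 0: the examiner has a conservative response bias.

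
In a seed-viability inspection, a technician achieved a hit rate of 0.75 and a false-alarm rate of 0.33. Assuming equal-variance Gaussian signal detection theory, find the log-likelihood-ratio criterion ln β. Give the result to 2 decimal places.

z(H) = 0.674
z(FA) = -0.440
ln β = −½·[z(H)² − z(FA)²] = −0.5 × (0.454 − 0.194) = -0.130

ln β = -0.13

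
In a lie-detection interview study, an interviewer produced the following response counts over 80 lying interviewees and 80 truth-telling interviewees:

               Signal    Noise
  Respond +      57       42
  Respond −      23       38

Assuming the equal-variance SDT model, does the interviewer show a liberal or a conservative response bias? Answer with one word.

z(H) = 0.561, z(FA) = 0.063
c = −½·(z(H) + z(FA)) = -0.312
c < 0 → liberal criterion (biased toward responding “yes”).

liberal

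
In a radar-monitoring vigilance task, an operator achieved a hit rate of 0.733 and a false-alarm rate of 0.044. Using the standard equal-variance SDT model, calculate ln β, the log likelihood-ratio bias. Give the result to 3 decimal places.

ln β = 1.262

z(0.733) = 0.6219, z(0.044) = -1.7060
ln β = −½·[z(H)² − z(FA)²] = −0.5 × (0.3868 − 2.9104) = 1.2618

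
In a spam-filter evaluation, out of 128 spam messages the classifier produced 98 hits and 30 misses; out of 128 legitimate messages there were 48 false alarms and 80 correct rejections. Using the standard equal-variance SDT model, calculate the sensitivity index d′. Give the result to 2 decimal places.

H = 98/128 = 0.7656
FA = 48/128 = 0.3750
z(H) = 0.724
z(FA) = -0.319
d' = z(H) − z(FA) = 0.724 − (-0.319) = 1.043

d′ = 1.04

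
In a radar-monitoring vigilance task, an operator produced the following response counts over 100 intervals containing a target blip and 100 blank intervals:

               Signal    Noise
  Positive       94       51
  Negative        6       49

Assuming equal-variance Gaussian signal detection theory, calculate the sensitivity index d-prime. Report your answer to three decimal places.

H = 94/100 = 0.9400
FA = 51/100 = 0.5100
Φ⁻¹(0.9400) = 1.5548, Φ⁻¹(0.5100) = 0.0251
d' = z(H) − z(FA) = 1.5548 − 0.0251 = 1.5297

d-prime = 1.530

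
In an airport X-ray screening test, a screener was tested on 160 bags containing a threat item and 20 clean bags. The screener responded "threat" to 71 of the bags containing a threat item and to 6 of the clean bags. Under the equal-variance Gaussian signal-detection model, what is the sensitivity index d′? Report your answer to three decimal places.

d′ = 0.383

H = 71/160 = 0.4437
FA = 6/20 = 0.3000
Φ⁻¹(H) = Φ⁻¹(0.4437) = -0.1416
Φ⁻¹(FA) = Φ⁻¹(0.3000) = -0.5244
d' = z(H) − z(FA) = -0.1416 − (-0.5244) = 0.3828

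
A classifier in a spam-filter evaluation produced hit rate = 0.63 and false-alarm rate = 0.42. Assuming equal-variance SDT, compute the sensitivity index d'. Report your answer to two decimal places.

d' = 0.53

Φ⁻¹(H) = Φ⁻¹(0.63) = 0.3319
Φ⁻¹(FA) = Φ⁻¹(0.42) = -0.2019
d' = z(H) − z(FA) = 0.3319 − (-0.2019) = 0.5338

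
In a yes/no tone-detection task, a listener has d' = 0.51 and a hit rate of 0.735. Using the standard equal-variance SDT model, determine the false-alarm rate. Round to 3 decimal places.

false-alarm rate = 0.547

z(hit rate) = z(0.735) = 0.6280
z(FA) = z(H) − d' = 0.6280 − 0.51 = 0.1180
false-alarm rate = Φ(0.1180) = 0.5470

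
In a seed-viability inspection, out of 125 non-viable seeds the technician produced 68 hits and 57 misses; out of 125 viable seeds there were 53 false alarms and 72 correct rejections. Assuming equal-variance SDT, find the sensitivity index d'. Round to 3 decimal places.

d' = 0.302

H = 68/125 = 0.5440
FA = 53/125 = 0.4240
z(H) = 0.1105
z(FA) = -0.1917
d' = z(H) − z(FA) = 0.1105 − (-0.1917) = 0.3022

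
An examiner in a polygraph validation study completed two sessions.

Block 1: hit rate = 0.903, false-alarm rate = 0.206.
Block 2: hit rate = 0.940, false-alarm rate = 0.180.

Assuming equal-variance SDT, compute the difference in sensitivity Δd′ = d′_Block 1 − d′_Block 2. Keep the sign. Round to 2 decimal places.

Δd′ = -0.35

Block 1: z(0.903) = 1.299, z(0.206) = -0.820, d' = 2.119
Block 2: z(0.940) = 1.555, z(0.180) = -0.915, d' = 2.470
Δd' = d'_Block 1 − d'_Block 2 = 2.119 − 2.470 = -0.351
Block 2 has the higher sensitivity.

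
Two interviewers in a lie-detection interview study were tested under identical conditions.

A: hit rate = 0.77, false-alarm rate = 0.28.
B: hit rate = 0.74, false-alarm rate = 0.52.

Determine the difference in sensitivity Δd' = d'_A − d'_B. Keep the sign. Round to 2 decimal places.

Δd' = 0.73

A: z(0.77) = 0.739, z(0.28) = -0.583, d' = 1.322
B: z(0.74) = 0.643, z(0.52) = 0.050, d' = 0.593
Δd' = d'_A − d'_B = 1.322 − 0.593 = 0.729
A has the higher sensitivity.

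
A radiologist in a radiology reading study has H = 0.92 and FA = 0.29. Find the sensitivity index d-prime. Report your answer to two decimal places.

d-prime = 1.96

z(H) = z(0.92) = 1.4051
z(FA) = z(0.29) = -0.5534
d' = z(H) − z(FA) = 1.4051 − (-0.5534) = 1.9585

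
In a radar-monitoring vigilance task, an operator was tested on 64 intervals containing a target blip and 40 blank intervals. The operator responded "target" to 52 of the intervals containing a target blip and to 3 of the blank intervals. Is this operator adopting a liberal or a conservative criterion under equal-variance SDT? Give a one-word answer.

conservative

z(H) = 0.887, z(FA) = -1.440
c = −½·(z(H) + z(FA)) = 0.2765
c > 0 → conservative criterion (biased toward responding “no”).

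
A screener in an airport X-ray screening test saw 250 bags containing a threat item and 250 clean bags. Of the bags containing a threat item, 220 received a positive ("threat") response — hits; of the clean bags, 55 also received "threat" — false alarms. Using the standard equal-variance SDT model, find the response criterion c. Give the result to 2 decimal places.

H = 220/250 = 0.8800
FA = 55/250 = 0.2200
Φ⁻¹(H) = Φ⁻¹(0.8800) = 1.1750
Φ⁻¹(FA) = Φ⁻¹(0.2200) = -0.7722
c = −½·[z(H) + z(FA)] = −0.5 × (1.1750 + (-0.7722)) = -0.2014
c < 0: the screener has a liberal response bias.

c = -0.20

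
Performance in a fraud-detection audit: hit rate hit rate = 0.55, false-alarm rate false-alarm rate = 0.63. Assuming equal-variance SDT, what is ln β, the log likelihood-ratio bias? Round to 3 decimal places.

z(0.55) = 0.1257, z(0.63) = 0.3319
ln β = −½·[z(H)² − z(FA)²] = −0.5 × (0.0158 − 0.1102) = 0.0472

ln β = 0.047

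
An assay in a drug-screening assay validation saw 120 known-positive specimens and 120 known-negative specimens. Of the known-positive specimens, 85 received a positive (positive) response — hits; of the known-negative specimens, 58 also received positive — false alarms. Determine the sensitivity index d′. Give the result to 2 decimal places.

H = 85/120 = 0.7083
FA = 58/120 = 0.4833
z(H) = 0.5484
z(FA) = -0.0419
d' = z(H) − z(FA) = 0.5484 − (-0.0419) = 0.5903

d′ = 0.59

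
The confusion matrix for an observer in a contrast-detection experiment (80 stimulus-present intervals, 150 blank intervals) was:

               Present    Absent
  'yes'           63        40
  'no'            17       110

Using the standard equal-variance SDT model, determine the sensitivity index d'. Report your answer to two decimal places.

H = 63/80 = 0.7875
FA = 40/150 = 0.2667
z(0.7875) = 0.798, z(0.2667) = -0.623
d' = z(H) − z(FA) = 0.798 − (-0.623) = 1.421

d' = 1.42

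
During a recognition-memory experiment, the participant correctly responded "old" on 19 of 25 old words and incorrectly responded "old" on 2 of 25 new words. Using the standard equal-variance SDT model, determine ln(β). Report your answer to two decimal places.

ln β = 0.74

H = 19/25 = 0.7600
FA = 2/25 = 0.0800
z(H) = z(0.7600) = 0.706
z(FA) = z(0.0800) = -1.405
ln β = −½·[z(H)² − z(FA)²] = −0.5 × (0.498 − 1.974) = 0.738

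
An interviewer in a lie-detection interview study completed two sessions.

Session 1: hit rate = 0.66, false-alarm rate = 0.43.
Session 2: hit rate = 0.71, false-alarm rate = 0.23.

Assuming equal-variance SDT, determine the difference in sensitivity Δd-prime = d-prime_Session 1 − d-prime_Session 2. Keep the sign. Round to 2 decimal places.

Δd-prime = -0.70

Session 1: z(0.66) = 0.412, z(0.43) = -0.176, d' = 0.588
Session 2: z(0.71) = 0.553, z(0.23) = -0.739, d' = 1.292
Δd' = d'_Session 1 − d'_Session 2 = 0.588 − 1.292 = -0.704
Session 2 has the higher sensitivity.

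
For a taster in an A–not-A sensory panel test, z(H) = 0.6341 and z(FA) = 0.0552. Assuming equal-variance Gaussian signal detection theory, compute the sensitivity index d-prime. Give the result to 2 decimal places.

d' = z(H) − z(FA) = 0.6341 − 0.0552 = 0.5789

d-prime = 0.58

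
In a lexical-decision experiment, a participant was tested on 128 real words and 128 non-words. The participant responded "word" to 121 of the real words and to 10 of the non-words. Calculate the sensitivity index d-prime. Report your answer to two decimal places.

d-prime = 3.02

H = 121/128 = 0.9453
FA = 10/128 = 0.0781
Φ⁻¹(H) = 1.601
Φ⁻¹(FA) = -1.418
d' = z(H) − z(FA) = 1.601 − (-1.418) = 3.019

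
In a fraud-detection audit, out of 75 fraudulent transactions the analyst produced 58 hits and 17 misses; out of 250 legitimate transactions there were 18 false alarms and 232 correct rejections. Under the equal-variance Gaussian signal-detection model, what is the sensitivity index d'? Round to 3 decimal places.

d' = 2.211

H = 58/75 = 0.7733
FA = 18/250 = 0.0720
z(0.7733) = 0.7498, z(0.0720) = -1.4611
d' = z(H) − z(FA) = 0.7498 − (-1.4611) = 2.2109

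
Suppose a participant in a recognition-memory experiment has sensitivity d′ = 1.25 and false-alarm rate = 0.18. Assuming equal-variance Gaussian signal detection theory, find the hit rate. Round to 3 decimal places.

z(false-alarm rate) = z(0.18) = -0.9154
z(H) = z(FA) + d' = -0.9154 + 1.25 = 0.3346
hit rate = Φ(0.3346) = 0.6310

hit rate = 0.631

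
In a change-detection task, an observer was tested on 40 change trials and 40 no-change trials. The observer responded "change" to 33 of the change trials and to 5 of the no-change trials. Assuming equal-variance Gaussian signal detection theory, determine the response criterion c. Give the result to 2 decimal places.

H = 33/40 = 0.8250
FA = 5/40 = 0.1250
Φ⁻¹(H) = 0.935
Φ⁻¹(FA) = -1.150
c = −½·[z(H) + z(FA)] = −0.5 × (0.935 + (-1.150)) = 0.1075

c = 0.11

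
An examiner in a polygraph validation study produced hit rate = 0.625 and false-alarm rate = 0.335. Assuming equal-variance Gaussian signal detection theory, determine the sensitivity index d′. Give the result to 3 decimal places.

z(H) = 0.3186
z(FA) = -0.4261
d' = z(H) − z(FA) = 0.3186 − (-0.4261) = 0.7447

d′ = 0.745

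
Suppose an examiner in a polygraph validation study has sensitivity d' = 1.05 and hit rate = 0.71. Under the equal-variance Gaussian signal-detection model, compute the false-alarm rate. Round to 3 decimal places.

z(hit rate) = z(0.71) = 0.5534
z(FA) = z(H) − d' = 0.5534 − 1.05 = -0.4966
false-alarm rate = Φ(-0.4966) = 0.3097

false-alarm rate = 0.310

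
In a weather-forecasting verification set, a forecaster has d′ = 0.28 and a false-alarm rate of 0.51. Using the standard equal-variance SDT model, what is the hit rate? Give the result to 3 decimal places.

z(false-alarm rate) = z(0.51) = 0.0251
z(H) = z(FA) + d' = 0.0251 + 0.28 = 0.3051
hit rate = Φ(0.3051) = 0.6199

hit rate = 0.620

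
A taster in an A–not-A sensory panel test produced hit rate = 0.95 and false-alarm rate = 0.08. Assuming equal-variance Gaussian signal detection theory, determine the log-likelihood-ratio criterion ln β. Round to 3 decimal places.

Φ⁻¹(0.95) = 1.6449, Φ⁻¹(0.08) = -1.4051
ln β = −½·[z(H)² − z(FA)²] = −0.5 × (2.7057 − 1.9743) = -0.3657

ln β = -0.366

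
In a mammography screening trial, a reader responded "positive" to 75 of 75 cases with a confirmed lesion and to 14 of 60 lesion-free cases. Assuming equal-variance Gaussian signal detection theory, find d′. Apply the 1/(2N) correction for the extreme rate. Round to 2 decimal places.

d′ = 3.20

The hit rate is 75/75 = 1, so apply the 1/(2N) correction: H → 1 − 1/(2·75) = 0.99333.
z(H) = z(0.99333) = 2.475
z(FA) = z(0.23333) = -0.728
d' = 2.475 − (-0.728) = 3.203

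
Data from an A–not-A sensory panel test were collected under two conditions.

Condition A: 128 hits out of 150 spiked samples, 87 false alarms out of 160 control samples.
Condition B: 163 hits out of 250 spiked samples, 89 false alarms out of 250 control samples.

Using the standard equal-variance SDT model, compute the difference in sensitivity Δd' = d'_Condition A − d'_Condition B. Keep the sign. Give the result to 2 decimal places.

Condition A: z(0.8533) = 1.051, z(0.5437) = 0.110, d' = 0.941
Condition B: z(0.6520) = 0.391, z(0.3560) = -0.369, d' = 0.760
Δd' = d'_Condition A − d'_Condition B = 0.941 − 0.760 = 0.181
Condition A has the higher sensitivity.

Δd' = 0.18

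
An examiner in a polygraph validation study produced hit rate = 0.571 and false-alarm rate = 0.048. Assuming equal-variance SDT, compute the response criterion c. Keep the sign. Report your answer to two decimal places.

Φ⁻¹(H) = Φ⁻¹(0.571) = 0.1789
Φ⁻¹(FA) = Φ⁻¹(0.048) = -1.6646
c = −½·[z(H) + z(FA)] = −0.5 × (0.1789 + (-1.6646)) = 0.74285

c = 0.74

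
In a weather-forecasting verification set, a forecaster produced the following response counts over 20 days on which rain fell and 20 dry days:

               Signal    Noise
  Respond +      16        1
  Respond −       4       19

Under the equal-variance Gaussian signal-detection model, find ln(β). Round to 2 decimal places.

ln β = 1.00

H = 16/20 = 0.8000
FA = 1/20 = 0.0500
z(H) = 0.842
z(FA) = -1.645
ln β = −½·[z(H)² − z(FA)²] = −0.5 × (0.709 − 2.706) = 0.9985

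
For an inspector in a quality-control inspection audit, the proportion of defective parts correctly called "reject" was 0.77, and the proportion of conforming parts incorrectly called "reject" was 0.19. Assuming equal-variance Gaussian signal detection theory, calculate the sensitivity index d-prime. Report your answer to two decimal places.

z(H) = z(0.77) = 0.739
z(FA) = z(0.19) = -0.878
d' = z(H) − z(FA) = 0.739 − (-0.878) = 1.617

d-prime = 1.62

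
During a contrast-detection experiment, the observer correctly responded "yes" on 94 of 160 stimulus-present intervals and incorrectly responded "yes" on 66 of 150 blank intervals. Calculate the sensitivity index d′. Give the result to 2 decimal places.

H = 94/160 = 0.5875
FA = 66/150 = 0.4400
Φ⁻¹(H) = Φ⁻¹(0.5875) = 0.221
Φ⁻¹(FA) = Φ⁻¹(0.4400) = -0.151
d' = z(H) − z(FA) = 0.221 − (-0.151) = 0.372

d′ = 0.37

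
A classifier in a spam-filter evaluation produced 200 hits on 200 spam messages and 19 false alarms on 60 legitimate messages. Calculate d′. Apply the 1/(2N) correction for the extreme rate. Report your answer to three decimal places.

The hit rate is 200/200 = 1, so apply the 1/(2N) correction: H → 1 − 1/(2·200) = 0.99750.
z(H) = z(0.99750) = 2.8070
z(FA) = z(0.31667) = -0.4770
d' = 2.8070 − (-0.4770) = 3.2840

d′ = 3.284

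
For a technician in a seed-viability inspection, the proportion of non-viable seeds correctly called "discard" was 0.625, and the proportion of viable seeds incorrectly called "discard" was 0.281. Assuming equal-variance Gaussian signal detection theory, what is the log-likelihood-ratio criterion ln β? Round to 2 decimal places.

z(0.625) = 0.319, z(0.281) = -0.580
ln β = −½·[z(H)² − z(FA)²] = −0.5 × (0.102 − 0.336) = 0.117

ln β = 0.12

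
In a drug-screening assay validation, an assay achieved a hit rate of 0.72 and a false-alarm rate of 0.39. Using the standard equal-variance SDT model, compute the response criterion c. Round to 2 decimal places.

c = -0.15

Φ⁻¹(H) = Φ⁻¹(0.72) = 0.5828
Φ⁻¹(FA) = Φ⁻¹(0.39) = -0.2793
c = −½·[z(H) + z(FA)] = −0.5 × (0.5828 + (-0.2793)) = -0.15175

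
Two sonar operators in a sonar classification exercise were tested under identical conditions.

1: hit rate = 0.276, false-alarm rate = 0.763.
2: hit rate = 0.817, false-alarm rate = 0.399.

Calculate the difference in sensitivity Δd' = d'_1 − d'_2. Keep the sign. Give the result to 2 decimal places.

1: z(0.276) = -0.595, z(0.763) = 0.716, d' = -1.311
2: z(0.817) = 0.904, z(0.399) = -0.256, d' = 1.160
Δd' = d'_1 − d'_2 = -1.311 − 1.160 = -2.471
2 has the higher sensitivity.

Δd' = -2.47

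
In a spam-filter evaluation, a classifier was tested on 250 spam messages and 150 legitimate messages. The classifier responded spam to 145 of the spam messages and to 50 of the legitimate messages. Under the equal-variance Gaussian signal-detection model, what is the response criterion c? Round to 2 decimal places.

H = 145/250 = 0.5800
FA = 50/150 = 0.3333
Φ⁻¹(H) = Φ⁻¹(0.5800) = 0.202
Φ⁻¹(FA) = Φ⁻¹(0.3333) = -0.431
c = −½·[z(H) + z(FA)] = −0.5 × (0.202 + (-0.431)) = 0.1145
c > 0: the classifier has a conservative response bias.

c = 0.11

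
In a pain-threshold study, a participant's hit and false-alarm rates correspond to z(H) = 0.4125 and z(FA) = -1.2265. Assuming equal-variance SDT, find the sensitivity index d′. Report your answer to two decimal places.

d′ = 1.64

d' = z(H) − z(FA) = 0.4125 − (-1.2265) = 1.6390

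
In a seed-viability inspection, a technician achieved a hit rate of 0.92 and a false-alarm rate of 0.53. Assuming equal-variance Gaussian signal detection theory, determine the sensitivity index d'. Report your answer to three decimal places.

d' = 1.330

Φ⁻¹(0.92) = 1.4051, Φ⁻¹(0.53) = 0.0753
d' = z(H) − z(FA) = 1.4051 − 0.0753 = 1.3298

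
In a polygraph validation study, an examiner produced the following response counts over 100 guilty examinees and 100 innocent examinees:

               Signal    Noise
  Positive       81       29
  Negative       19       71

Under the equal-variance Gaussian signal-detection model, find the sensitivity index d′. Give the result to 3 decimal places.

d′ = 1.431

H = 81/100 = 0.8100
FA = 29/100 = 0.2900
z(H) = z(0.8100) = 0.8779
z(FA) = z(0.2900) = -0.5534
d' = z(H) − z(FA) = 0.8779 − (-0.5534) = 1.4313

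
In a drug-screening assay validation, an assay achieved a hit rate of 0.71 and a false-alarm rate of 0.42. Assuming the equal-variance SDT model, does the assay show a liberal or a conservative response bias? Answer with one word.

liberal

z(H) = 0.553, z(FA) = -0.202
c = −½·(z(H) + z(FA)) = -0.1755
c < 0 → liberal criterion (biased toward responding “yes”).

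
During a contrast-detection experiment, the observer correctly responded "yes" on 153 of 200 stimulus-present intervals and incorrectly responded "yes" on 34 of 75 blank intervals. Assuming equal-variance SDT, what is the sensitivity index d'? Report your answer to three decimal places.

d' = 0.840

H = 153/200 = 0.7650
FA = 34/75 = 0.4533
z(H) = 0.7225
z(FA) = -0.1173
d' = z(H) − z(FA) = 0.7225 − (-0.1173) = 0.8398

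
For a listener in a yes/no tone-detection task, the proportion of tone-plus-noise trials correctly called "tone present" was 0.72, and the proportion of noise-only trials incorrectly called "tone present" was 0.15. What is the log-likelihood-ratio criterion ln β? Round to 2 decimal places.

ln β = 0.37

Φ⁻¹(H) = 0.583
Φ⁻¹(FA) = -1.036
ln β = −½·[z(H)² − z(FA)²] = −0.5 × (0.340 − 1.073) = 0.3665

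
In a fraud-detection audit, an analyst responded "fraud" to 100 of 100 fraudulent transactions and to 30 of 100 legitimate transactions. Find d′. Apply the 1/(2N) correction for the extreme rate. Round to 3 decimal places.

The hit rate is 100/100 = 1, so apply the 1/(2N) correction: H → 1 − 1/(2·100) = 0.99500.
z(H) = z(0.99500) = 2.5758
z(FA) = z(0.30000) = -0.5244
d' = 2.5758 − (-0.5244) = 3.1002

d′ = 3.100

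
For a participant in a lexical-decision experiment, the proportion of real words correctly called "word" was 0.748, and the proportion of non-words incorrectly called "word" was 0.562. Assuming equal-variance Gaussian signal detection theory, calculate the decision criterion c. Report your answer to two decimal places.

Φ⁻¹(H) = 0.6682
Φ⁻¹(FA) = 0.1560
c = −½·[z(H) + z(FA)] = −0.5 × (0.6682 + 0.1560) = -0.4121

c = -0.41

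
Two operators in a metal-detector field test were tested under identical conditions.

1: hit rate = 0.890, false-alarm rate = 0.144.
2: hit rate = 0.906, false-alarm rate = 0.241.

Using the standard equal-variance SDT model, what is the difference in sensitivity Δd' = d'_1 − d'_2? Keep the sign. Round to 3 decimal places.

Δd' = 0.269

1: z(0.890) = 1.2265, z(0.144) = -1.0625, d' = 2.2890
2: z(0.906) = 1.3165, z(0.241) = -0.7031, d' = 2.0196
Δd' = d'_1 − d'_2 = 2.2890 − 2.0196 = 0.2694
1 has the higher sensitivity.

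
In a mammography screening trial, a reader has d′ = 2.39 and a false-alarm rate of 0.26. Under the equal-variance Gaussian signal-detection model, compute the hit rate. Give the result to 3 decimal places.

hit rate = 0.960

z(false-alarm rate) = z(0.26) = -0.6433
z(H) = z(FA) + d' = -0.6433 + 2.39 = 1.7467
hit rate = Φ(1.7467) = 0.9597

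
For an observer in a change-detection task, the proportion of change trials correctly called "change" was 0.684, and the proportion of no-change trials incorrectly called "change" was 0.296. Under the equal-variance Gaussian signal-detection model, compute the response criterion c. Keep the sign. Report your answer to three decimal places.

c = 0.029

z(H) = 0.4789
z(FA) = -0.5359
c = −½·[z(H) + z(FA)] = −0.5 × (0.4789 + (-0.5359)) = 0.0285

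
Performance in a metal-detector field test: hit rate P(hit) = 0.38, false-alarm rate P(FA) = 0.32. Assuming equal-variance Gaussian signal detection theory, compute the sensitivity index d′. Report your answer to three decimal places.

d′ = 0.162

Φ⁻¹(H) = Φ⁻¹(0.38) = -0.3055
Φ⁻¹(FA) = Φ⁻¹(0.32) = -0.4677
d' = z(H) − z(FA) = -0.3055 − (-0.4677) = 0.1622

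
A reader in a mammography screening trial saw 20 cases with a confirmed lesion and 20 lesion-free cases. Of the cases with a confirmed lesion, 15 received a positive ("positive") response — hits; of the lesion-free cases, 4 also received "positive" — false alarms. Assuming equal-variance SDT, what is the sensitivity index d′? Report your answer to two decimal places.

d′ = 1.52

H = 15/20 = 0.7500
FA = 4/20 = 0.2000
z(0.7500) = 0.674, z(0.2000) = -0.842
d' = z(H) − z(FA) = 0.674 − (-0.842) = 1.516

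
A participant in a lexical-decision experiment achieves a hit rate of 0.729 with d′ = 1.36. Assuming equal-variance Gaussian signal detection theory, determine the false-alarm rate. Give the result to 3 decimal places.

z(hit rate) = z(0.729) = 0.6098
z(FA) = z(H) − d' = 0.6098 − 1.36 = -0.7502
false-alarm rate = Φ(-0.7502) = 0.2266

false-alarm rate = 0.227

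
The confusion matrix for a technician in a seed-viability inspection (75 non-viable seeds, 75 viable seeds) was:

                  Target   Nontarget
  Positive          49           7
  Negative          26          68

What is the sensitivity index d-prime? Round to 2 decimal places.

H = 49/75 = 0.6533
FA = 7/75 = 0.0933
Φ⁻¹(0.6533) = 0.3942, Φ⁻¹(0.0933) = -1.3207
d' = z(H) − z(FA) = 0.3942 − (-1.3207) = 1.7149

d-prime = 1.71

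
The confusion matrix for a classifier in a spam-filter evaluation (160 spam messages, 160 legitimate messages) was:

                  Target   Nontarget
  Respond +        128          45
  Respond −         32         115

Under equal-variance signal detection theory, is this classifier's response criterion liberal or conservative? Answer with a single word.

liberal

z(H) = 0.842, z(FA) = -0.579
c = −½·(z(H) + z(FA)) = -0.1315
c < 0 → liberal criterion (biased toward responding “yes”).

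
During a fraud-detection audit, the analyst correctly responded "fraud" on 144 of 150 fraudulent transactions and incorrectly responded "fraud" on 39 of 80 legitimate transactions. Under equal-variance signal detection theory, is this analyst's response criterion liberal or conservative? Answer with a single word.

z(H) = 1.751, z(FA) = -0.031
c = −½·(z(H) + z(FA)) = -0.860
c < 0 → liberal criterion (biased toward responding “yes”).

liberal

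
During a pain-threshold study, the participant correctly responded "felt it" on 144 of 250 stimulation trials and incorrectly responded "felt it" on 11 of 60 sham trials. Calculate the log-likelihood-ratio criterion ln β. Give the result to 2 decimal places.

H = 144/250 = 0.5760
FA = 11/60 = 0.1833
Φ⁻¹(0.5760) = 0.192, Φ⁻¹(0.1833) = -0.903
ln β = −½·[z(H)² − z(FA)²] = −0.5 × (0.037 − 0.815) = 0.389

ln β = 0.39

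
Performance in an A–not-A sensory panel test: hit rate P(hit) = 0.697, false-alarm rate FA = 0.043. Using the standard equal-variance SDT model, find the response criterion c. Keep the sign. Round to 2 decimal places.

z(H) = 0.5158
z(FA) = -1.7169
c = −½·[z(H) + z(FA)] = −0.5 × (0.5158 + (-1.7169)) = 0.60055
c > 0: the taster has a conservative response bias.

c = 0.60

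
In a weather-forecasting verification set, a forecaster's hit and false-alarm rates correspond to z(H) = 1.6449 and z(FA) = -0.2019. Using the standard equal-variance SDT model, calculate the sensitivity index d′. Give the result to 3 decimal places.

d' = z(H) − z(FA) = 1.6449 − (-0.2019) = 1.8468

d′ = 1.847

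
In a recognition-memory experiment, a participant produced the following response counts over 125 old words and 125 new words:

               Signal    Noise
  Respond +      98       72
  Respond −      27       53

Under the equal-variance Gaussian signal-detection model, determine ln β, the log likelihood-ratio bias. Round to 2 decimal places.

ln β = -0.29

H = 98/125 = 0.7840
FA = 72/125 = 0.5760
Φ⁻¹(H) = 0.786
Φ⁻¹(FA) = 0.192
ln β = −½·[z(H)² − z(FA)²] = −0.5 × (0.618 − 0.037) = -0.2905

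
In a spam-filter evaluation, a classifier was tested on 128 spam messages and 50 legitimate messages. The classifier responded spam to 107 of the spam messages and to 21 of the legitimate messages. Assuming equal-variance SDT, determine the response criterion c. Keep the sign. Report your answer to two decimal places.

H = 107/128 = 0.8359
FA = 21/50 = 0.4200
Φ⁻¹(H) = 0.9777
Φ⁻¹(FA) = -0.2019
c = −½·[z(H) + z(FA)] = −0.5 × (0.9777 + (-0.2019)) = -0.3879

c = -0.39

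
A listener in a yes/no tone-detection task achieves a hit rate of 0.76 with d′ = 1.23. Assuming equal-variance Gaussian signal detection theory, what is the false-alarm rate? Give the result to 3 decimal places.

false-alarm rate = 0.300

z(hit rate) = z(0.76) = 0.7063
z(FA) = z(H) − d' = 0.7063 − 1.23 = -0.5237
false-alarm rate = Φ(-0.5237) = 0.3002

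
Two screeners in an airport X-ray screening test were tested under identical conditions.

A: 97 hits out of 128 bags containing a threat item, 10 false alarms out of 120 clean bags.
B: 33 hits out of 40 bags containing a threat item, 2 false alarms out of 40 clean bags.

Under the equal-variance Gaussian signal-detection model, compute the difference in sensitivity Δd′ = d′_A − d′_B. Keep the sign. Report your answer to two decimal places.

A: z(0.7578) = 0.699, z(0.0833) = -1.383, d' = 2.082
B: z(0.8250) = 0.935, z(0.0500) = -1.645, d' = 2.580
Δd' = d'_A − d'_B = 2.082 − 2.580 = -0.498
B has the higher sensitivity.

Δd′ = -0.50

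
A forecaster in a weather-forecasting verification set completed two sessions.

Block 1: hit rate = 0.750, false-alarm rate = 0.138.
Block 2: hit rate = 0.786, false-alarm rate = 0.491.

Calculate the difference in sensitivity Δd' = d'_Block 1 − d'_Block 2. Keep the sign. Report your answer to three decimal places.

Δd' = 0.949

Block 1: z(0.750) = 0.6745, z(0.138) = -1.0893, d' = 1.7638
Block 2: z(0.786) = 0.7926, z(0.491) = -0.0226, d' = 0.8152
Δd' = d'_Block 1 − d'_Block 2 = 1.7638 − 0.8152 = 0.9486
Block 1 has the higher sensitivity.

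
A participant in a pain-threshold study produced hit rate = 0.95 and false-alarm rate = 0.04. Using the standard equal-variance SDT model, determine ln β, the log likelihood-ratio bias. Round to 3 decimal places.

ln β = 0.180

z(0.95) = 1.6449, z(0.04) = -1.7507
ln β = −½·[z(H)² − z(FA)²] = −0.5 × (2.7057 − 3.0650) = 0.17965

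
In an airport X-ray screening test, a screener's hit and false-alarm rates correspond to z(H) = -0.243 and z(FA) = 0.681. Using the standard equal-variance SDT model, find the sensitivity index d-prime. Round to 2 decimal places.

d' = z(H) − z(FA) = -0.243 − 0.681 = -0.924

d-prime = -0.92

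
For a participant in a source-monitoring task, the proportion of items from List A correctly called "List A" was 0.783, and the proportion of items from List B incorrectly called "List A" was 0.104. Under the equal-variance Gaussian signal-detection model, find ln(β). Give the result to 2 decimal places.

ln β = 0.49

z(H) = z(0.783) = 0.782
z(FA) = z(0.104) = -1.259
ln β = −½·[z(H)² − z(FA)²] = −0.5 × (0.612 − 1.585) = 0.4865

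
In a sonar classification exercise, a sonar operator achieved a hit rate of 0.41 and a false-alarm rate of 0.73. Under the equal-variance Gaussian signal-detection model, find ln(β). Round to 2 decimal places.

ln β = 0.16

z(0.41) = -0.228, z(0.73) = 0.613
ln β = −½·[z(H)² − z(FA)²] = −0.5 × (0.052 − 0.376) = 0.162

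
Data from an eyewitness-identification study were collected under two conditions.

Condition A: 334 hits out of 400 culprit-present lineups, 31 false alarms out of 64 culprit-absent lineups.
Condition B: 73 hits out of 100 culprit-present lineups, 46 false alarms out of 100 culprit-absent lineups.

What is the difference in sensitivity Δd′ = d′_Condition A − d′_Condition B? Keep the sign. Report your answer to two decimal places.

Δd′ = 0.30

Condition A: z(0.8350) = 0.974, z(0.4844) = -0.039, d' = 1.013
Condition B: z(0.7300) = 0.613, z(0.4600) = -0.100, d' = 0.713
Δd' = d'_Condition A − d'_Condition B = 1.013 − 0.713 = 0.300
Condition A has the higher sensitivity.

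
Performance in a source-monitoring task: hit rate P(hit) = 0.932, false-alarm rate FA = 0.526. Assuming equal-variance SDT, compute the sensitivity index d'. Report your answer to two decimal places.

z(H) = z(0.932) = 1.4909
z(FA) = z(0.526) = 0.0652
d' = z(H) − z(FA) = 1.4909 − 0.0652 = 1.4257

d' = 1.43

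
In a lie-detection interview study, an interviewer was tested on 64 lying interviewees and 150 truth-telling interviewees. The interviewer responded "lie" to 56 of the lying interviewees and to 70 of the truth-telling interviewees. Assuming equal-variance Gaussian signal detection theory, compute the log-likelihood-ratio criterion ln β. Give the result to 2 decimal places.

ln β = -0.66

H = 56/64 = 0.8750
FA = 70/150 = 0.4667
Φ⁻¹(H) = 1.150
Φ⁻¹(FA) = -0.084
ln β = −½·[z(H)² − z(FA)²] = −0.5 × (1.323 − 0.007) = -0.658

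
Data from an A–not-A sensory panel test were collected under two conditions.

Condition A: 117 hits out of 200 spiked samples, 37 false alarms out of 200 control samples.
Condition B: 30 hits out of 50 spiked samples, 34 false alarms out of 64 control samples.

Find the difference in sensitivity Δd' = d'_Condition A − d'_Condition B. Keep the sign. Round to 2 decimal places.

Condition A: z(0.5850) = 0.215, z(0.1850) = -0.896, d' = 1.111
Condition B: z(0.6000) = 0.253, z(0.5312) = 0.078, d' = 0.175
Δd' = d'_Condition A − d'_Condition B = 1.111 − 0.175 = 0.936
Condition A has the higher sensitivity.

Δd' = 0.94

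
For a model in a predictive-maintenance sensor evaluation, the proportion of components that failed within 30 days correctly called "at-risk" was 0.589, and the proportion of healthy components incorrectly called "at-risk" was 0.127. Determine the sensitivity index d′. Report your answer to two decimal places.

d′ = 1.37

z(H) = 0.2250
z(FA) = -1.1407
d' = z(H) − z(FA) = 0.2250 − (-1.1407) = 1.3657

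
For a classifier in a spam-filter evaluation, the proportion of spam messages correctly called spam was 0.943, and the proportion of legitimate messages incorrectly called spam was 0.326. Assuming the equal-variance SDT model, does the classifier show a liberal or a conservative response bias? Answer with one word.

z(H) = 1.580, z(FA) = -0.451
c = −½·(z(H) + z(FA)) = -0.5645
c < 0 → liberal criterion (biased toward responding “yes”).

liberal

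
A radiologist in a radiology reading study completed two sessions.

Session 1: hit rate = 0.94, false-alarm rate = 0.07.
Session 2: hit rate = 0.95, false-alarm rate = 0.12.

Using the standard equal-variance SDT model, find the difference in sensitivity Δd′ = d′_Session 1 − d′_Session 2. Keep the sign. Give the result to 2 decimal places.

Δd′ = 0.21

Session 1: z(0.94) = 1.555, z(0.07) = -1.476, d' = 3.031
Session 2: z(0.95) = 1.645, z(0.12) = -1.175, d' = 2.820
Δd' = d'_Session 1 − d'_Session 2 = 3.031 − 2.820 = 0.211
Session 1 has the higher sensitivity.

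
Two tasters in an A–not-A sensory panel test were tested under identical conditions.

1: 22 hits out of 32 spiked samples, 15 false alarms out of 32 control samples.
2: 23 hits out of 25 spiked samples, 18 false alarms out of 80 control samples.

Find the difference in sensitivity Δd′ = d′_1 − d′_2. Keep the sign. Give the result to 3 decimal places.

1: z(0.6875) = 0.4888, z(0.4688) = -0.0783, d' = 0.5671
2: z(0.9200) = 1.4051, z(0.2250) = -0.7554, d' = 2.1605
Δd' = d'_1 − d'_2 = 0.5671 − 2.1605 = -1.5934
2 has the higher sensitivity.

Δd′ = -1.593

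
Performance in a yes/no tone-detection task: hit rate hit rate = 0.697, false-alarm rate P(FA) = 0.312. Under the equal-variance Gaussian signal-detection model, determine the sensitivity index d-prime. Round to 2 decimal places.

Φ⁻¹(0.697) = 0.5158, Φ⁻¹(0.312) = -0.4902
d' = z(H) − z(FA) = 0.5158 − (-0.4902) = 1.0060

d-prime = 1.01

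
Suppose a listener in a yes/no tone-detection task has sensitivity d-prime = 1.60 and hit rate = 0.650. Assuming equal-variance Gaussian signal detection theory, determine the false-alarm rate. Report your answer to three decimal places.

z(hit rate) = z(0.650) = 0.3853
z(FA) = z(H) − d' = 0.3853 − 1.60 = -1.2147
false-alarm rate = Φ(-1.2147) = 0.1122

false-alarm rate = 0.112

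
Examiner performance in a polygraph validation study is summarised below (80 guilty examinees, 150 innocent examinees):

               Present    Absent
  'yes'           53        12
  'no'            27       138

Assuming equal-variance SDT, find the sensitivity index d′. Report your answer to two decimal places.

H = 53/80 = 0.6625
FA = 12/150 = 0.0800
Φ⁻¹(0.6625) = 0.419, Φ⁻¹(0.0800) = -1.405
d' = z(H) − z(FA) = 0.419 − (-1.405) = 1.824

d′ = 1.82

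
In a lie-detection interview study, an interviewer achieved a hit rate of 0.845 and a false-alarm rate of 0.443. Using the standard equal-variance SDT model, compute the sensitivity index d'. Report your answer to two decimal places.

z(H) = z(0.845) = 1.0152
z(FA) = z(0.443) = -0.1434
d' = z(H) − z(FA) = 1.0152 − (-0.1434) = 1.1586

d' = 1.16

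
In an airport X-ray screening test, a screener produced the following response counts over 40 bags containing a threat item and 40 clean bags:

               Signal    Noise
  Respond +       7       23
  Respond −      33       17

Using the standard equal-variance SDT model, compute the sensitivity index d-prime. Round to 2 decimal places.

H = 7/40 = 0.1750
FA = 23/40 = 0.5750
z(H) = z(0.1750) = -0.9346
z(FA) = z(0.5750) = 0.1891
d' = z(H) − z(FA) = -0.9346 − 0.1891 = -1.1237

d-prime = -1.12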